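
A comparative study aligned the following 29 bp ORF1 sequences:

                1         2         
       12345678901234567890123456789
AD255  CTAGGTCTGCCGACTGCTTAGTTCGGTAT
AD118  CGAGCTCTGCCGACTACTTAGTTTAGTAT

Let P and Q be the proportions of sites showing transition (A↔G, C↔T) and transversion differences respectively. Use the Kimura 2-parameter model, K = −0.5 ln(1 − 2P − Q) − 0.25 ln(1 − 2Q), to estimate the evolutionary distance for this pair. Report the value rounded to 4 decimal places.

0.1985

Differing sites — 2:T/G (Tv); 5:G/C (Tv); 16:G/A (Ti); 24:C/T (Ti); 25:G/A (Ti).
Of the 5 differences, 3 transitions and 2 transversions over 29 sites: P = 3/29 = 0.103448, Q = 2/29 = 0.068966.
d = −0.5·ln(0.724138) − 0.25·ln(0.862068) = −0.5·(-0.322773) − 0.25·(-0.148421) = 0.1985.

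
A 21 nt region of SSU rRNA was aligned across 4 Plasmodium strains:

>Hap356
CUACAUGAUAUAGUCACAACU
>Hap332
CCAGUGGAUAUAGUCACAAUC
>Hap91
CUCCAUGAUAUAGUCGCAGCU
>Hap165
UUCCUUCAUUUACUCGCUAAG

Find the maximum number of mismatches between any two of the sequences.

Pairwise Hamming distances:
  Hap356 vs Hap332: 6
  Hap356 vs Hap91: 3
  Hap356 vs Hap165: 10
  Hap332 vs Hap91: 9
  Hap332 vs Hap165: 12
  Hap91 vs Hap165: 9
The largest is 12, between Hap332 and Hap165.

12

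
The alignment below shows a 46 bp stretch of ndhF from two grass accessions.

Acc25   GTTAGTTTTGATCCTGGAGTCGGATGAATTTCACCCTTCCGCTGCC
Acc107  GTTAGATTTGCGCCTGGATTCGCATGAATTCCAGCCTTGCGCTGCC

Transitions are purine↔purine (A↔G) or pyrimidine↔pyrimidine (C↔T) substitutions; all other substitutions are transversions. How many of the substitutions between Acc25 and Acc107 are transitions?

1

Differing sites — 6:T/A (Tv); 11:A/C (Tv); 12:T/G (Tv); 19:G/T (Tv); 23:G/C (Tv); 31:T/C (Ti); 34:C/G (Tv); 39:C/G (Tv).
Of the 8 differences, 1 transition and 7 transversions, so the answer is 1.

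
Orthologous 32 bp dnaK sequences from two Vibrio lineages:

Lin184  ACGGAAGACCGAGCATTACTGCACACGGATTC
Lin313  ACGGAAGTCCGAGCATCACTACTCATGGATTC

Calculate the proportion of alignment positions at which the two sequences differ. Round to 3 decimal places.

Mismatches occur at site 8 (A↔T), site 17 (T↔C), site 21 (G↔A), site 23 (A↔T), site 26 (C↔T).
There are 5 differences over 32 sites, so p = 5/32 = 0.156.

0.156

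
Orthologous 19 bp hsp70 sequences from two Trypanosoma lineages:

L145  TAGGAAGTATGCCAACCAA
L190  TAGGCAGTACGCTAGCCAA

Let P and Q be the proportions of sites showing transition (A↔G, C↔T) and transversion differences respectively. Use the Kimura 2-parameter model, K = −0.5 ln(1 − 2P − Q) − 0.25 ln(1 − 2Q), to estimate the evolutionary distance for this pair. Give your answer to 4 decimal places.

Differing sites — 5:A/C (Tv); 10:T/C (Ti); 13:C/T (Ti); 15:A/G (Ti).
Of the 4 differences, 3 transitions and 1 transversion over 19 sites: P = 3/19 = 0.157895, Q = 1/19 = 0.052632.
d = −0.5·ln(0.631578) − 0.25·ln(0.894736) = −0.5·(-0.459534) − 0.25·(-0.111227) = 0.2576.

0.2576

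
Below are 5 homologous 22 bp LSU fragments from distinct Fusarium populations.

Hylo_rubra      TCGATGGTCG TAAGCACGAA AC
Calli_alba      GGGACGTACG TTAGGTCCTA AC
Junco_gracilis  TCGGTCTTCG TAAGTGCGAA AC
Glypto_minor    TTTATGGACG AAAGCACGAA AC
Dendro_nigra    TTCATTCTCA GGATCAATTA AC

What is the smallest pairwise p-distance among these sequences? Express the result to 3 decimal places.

Pairwise Hamming distances:
  Hylo_rubra vs Calli_alba: 10
  Hylo_rubra vs Junco_gracilis: 5
  Hylo_rubra vs Glypto_minor: 4
  Hylo_rubra vs Dendro_nigra: 11
  Calli_alba vs Junco_gracilis: 11
  Calli_alba vs Glypto_minor: 11
  Calli_alba vs Dendro_nigra: 15
  Junco_gracilis vs Glypto_minor: 9
  Junco_gracilis vs Dendro_nigra: 14
  Glypto_minor vs Dendro_nigra: 11
The smallest is 4 mismatches, between Hylo_rubra and Glypto_minor; p = 4/22 = 0.182.

0.182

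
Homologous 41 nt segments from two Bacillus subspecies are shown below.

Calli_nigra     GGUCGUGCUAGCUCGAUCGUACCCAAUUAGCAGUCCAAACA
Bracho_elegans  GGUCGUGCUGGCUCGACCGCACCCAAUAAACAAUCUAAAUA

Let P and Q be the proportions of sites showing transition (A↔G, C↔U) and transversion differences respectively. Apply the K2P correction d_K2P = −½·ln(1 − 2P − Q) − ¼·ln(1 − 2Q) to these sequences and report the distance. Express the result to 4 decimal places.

0.2402

Mismatches occur at site 10 (A↔G, transition), site 17 (U↔C, transition), site 20 (U↔C, transition), site 28 (U↔A, transversion), site 30 (G↔A, transition), site 33 (G↔A, transition), site 36 (C↔U, transition), site 40 (C↔U, transition).
Of the 8 differences, 7 transitions and 1 transversion over 41 sites: P = 7/41 = 0.170732, Q = 1/41 = 0.024390.
d = −0.5·ln(0.634146) − 0.25·ln(0.951220) = −0.5·(-0.455476) − 0.25·(-0.050010) = 0.2402.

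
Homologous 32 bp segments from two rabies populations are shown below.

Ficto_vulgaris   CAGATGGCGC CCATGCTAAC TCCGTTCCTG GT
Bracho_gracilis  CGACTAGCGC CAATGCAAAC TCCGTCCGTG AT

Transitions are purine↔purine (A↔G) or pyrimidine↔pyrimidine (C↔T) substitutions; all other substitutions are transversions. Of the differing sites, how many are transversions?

4

Mismatches occur at site 2 (A/G, transition), site 3 (G/A, transition), site 4 (A/C, transversion), site 6 (G/A, transition), site 12 (C/A, transversion), site 17 (T/A, transversion), site 26 (T/C, transition), site 28 (C/G, transversion), site 31 (G/A, transition).
Of the 9 differences, 5 transitions and 4 transversions, so the answer is 4.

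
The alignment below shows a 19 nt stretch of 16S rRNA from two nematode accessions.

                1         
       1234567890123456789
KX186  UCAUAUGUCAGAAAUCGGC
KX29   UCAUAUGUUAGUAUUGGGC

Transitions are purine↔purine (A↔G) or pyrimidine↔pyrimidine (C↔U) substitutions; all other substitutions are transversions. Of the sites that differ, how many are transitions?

1

The sequences differ at positions 9 (C/U, transition), 12 (A/U, transversion), 14 (A/U, transversion), 16 (C/G, transversion).
Of the 4 differences, 1 transition and 3 transversions, so the answer is 1.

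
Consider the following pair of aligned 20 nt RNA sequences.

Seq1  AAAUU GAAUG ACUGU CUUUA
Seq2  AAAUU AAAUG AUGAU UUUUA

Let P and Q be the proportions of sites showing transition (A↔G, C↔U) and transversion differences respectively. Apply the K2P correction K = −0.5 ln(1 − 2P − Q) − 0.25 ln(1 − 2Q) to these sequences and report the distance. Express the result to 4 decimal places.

Differing sites — 6:G/A (Ti); 12:C/U (Ti); 13:U/G (Tv); 14:G/A (Ti); 16:C/U (Ti).
Of the 5 differences, 4 transitions and 1 transversion over 20 sites: P = 4/20 = 0.200000, Q = 1/20 = 0.050000.
d = −0.5·ln(0.550000) − 0.25·ln(0.900000) = −0.5·(-0.597837) − 0.25·(-0.105361) = 0.3253.

0.3253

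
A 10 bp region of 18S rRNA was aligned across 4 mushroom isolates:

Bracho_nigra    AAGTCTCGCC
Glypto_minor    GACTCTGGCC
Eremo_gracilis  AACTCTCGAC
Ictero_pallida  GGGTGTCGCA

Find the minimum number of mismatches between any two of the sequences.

Pairwise Hamming distances:
  Bracho_nigra vs Glypto_minor: 3
  Bracho_nigra vs Eremo_gracilis: 2
  Bracho_nigra vs Ictero_pallida: 4
  Glypto_minor vs Eremo_gracilis: 3
  Glypto_minor vs Ictero_pallida: 5
  Eremo_gracilis vs Ictero_pallida: 6
The smallest is 2, between Bracho_nigra and Eremo_gracilis.

2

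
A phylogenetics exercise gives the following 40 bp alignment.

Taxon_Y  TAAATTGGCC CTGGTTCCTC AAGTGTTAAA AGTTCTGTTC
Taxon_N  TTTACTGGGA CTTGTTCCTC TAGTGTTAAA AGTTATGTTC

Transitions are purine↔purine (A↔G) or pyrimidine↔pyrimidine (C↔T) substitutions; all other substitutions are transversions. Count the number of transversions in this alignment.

7

The sequences differ at positions 2 (A/T, transversion), 3 (A/T, transversion), 5 (T/C, transition), 9 (C/G, transversion), 10 (C/A, transversion), 13 (G/T, transversion), 21 (A/T, transversion), 35 (C/A, transversion).
Of the 8 differences, 1 transition and 7 transversions, so the answer is 7.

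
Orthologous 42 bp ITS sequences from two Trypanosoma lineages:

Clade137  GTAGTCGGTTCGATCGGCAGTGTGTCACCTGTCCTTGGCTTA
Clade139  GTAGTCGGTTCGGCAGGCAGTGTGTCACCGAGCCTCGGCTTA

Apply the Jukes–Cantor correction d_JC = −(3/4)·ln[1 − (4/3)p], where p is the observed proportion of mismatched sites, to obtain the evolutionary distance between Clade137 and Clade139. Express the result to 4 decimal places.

The sequences differ at positions 13 (A/G), 14 (T/C), 15 (C/A), 30 (T/G), 31 (G/A), 32 (T/G), 36 (T/C).
p = 7/42 = 0.166667.
d = −0.75 · ln(1 − (4/3)·0.166667) = −0.75 · ln(0.777777) = −0.75 · (-0.251315) = 0.1885.

0.1885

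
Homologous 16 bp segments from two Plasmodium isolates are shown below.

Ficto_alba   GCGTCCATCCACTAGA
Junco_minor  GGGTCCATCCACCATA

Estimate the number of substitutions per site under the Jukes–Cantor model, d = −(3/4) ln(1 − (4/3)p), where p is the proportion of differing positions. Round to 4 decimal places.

0.2158

The sequences differ at positions 2 (C/G), 13 (T/C), 15 (G/T).
p = 3/16 = 0.187500.
d = −0.75 · ln(1 − (4/3)·0.187500) = −0.75 · ln(0.750000) = −0.75 · (-0.287682) = 0.2158.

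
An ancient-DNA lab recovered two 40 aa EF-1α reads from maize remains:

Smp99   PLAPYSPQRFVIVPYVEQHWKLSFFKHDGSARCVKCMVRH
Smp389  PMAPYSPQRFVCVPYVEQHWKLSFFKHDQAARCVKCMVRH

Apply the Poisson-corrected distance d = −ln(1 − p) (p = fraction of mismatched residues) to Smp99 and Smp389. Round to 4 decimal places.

0.1054

Mismatches occur at site 2 (L↔M), site 12 (I↔C), site 29 (G↔Q), site 30 (S↔A).
p = 4/40 = 0.100000.
d = −ln(1 − 0.100000) = −ln(0.900000) = 0.1054.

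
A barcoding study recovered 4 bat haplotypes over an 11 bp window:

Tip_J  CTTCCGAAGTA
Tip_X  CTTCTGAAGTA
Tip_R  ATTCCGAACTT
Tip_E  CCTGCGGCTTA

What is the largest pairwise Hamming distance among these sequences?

Pairwise Hamming distances:
  Tip_J vs Tip_X: 1
  Tip_J vs Tip_R: 3
  Tip_J vs Tip_E: 5
  Tip_X vs Tip_R: 4
  Tip_X vs Tip_E: 6
  Tip_R vs Tip_E: 7
The largest is 7, between Tip_R and Tip_E.

7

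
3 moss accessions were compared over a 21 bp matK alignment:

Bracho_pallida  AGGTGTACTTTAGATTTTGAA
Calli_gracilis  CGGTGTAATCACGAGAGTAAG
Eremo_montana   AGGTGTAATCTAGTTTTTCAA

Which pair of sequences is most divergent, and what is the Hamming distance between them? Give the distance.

10

Pairwise Hamming distances:
  Bracho_pallida vs Calli_gracilis: 10
  Bracho_pallida vs Eremo_montana: 4
  Calli_gracilis vs Eremo_montana: 9
The largest is 10, between Bracho_pallida and Calli_gracilis.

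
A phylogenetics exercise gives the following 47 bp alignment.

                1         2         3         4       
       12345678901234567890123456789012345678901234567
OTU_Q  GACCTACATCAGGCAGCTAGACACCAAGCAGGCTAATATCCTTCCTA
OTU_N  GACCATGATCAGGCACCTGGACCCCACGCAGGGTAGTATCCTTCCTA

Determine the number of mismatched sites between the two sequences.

9

Mismatches occur at site 5 (T→A), site 6 (A→T), site 7 (C→G), site 16 (G→C), site 19 (A→G), site 23 (A→C), site 27 (A→C), site 33 (C→G), site 36 (A→G).
That gives 9 mismatches out of 47 aligned sites, so the Hamming distance is 9.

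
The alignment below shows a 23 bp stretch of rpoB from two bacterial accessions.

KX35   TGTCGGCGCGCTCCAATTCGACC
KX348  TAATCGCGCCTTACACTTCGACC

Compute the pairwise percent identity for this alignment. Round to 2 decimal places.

Mismatches occur at site 2 (G↔A), site 3 (T↔A), site 4 (C↔T), site 5 (G↔C), site 10 (G↔C), site 11 (C↔T), site 13 (C↔A), site 16 (A↔C).
15 of the 23 sites match, so the percent identity is 15/23 × 100 = 65.22%.

65.22%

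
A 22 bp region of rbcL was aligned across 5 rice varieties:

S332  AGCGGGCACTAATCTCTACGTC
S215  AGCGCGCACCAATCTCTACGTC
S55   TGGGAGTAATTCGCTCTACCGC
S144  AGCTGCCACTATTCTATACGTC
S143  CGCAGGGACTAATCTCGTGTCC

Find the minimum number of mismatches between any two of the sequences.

2

Pairwise Hamming distances:
  S332 vs S215: 2
  S332 vs S55: 10
  S332 vs S144: 4
  S332 vs S143: 8
  S215 vs S55: 11
  S215 vs S144: 6
  S215 vs S143: 10
  S55 vs S144: 13
  S55 vs S143: 14
  S144 vs S143: 11
The smallest is 2, between S332 and S215.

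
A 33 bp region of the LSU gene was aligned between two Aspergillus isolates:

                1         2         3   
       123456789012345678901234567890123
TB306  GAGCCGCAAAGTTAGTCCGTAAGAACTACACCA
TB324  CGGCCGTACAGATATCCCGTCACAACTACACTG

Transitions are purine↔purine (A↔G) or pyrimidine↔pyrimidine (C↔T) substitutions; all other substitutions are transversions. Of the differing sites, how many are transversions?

6

Mismatches occur at site 1 (G↔C, transversion), site 2 (A↔G, transition), site 7 (C↔T, transition), site 9 (A↔C, transversion), site 12 (T↔A, transversion), site 15 (G↔T, transversion), site 16 (T↔C, transition), site 21 (A↔C, transversion), site 23 (G↔C, transversion), site 32 (C↔T, transition), site 33 (A↔G, transition).
Of the 11 differences, 5 transitions and 6 transversions, so the answer is 6.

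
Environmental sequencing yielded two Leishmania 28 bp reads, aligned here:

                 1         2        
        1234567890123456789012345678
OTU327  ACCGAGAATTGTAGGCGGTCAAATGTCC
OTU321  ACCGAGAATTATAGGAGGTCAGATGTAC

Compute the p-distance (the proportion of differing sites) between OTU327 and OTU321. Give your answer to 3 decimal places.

The sequences differ at positions 11 (G/A), 16 (C/A), 22 (A/G), 27 (C/A).
There are 4 differences over 28 sites, so p = 4/28 = 0.143.

0.143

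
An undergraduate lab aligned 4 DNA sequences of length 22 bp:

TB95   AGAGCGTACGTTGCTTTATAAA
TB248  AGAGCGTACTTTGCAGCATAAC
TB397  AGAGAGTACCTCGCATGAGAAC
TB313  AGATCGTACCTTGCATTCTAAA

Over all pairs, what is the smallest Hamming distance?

Pairwise Hamming distances:
  TB95 vs TB248: 5
  TB95 vs TB397: 7
  TB95 vs TB313: 4
  TB248 vs TB397: 6
  TB248 vs TB313: 6
  TB397 vs TB313: 7
The smallest is 4, between TB95 and TB313.

4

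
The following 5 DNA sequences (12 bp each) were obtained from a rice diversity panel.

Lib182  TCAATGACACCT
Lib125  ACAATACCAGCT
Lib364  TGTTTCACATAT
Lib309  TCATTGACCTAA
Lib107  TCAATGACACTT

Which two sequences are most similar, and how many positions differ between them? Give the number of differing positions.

1

Pairwise Hamming distances:
  Lib182 vs Lib125: 4
  Lib182 vs Lib364: 6
  Lib182 vs Lib309: 5
  Lib182 vs Lib107: 1
  Lib125 vs Lib364: 8
  Lib125 vs Lib309: 8
  Lib125 vs Lib107: 5
  Lib364 vs Lib309: 5
  Lib364 vs Lib107: 6
  Lib309 vs Lib107: 5
The smallest is 1, between Lib182 and Lib107.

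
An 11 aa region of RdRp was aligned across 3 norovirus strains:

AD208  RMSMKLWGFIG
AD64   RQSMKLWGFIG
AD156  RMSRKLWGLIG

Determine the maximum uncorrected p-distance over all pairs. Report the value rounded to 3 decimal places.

Pairwise Hamming distances:
  AD208 vs AD64: 1
  AD208 vs AD156: 2
  AD64 vs AD156: 3
The largest is 3 mismatches, between AD64 and AD156; p = 3/11 = 0.273.

0.273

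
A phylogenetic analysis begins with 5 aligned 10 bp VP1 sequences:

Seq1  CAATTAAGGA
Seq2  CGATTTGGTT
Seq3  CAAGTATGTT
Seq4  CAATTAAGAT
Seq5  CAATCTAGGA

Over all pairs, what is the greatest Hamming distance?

6

Pairwise Hamming distances:
  Seq1 vs Seq2: 5
  Seq1 vs Seq3: 4
  Seq1 vs Seq4: 2
  Seq1 vs Seq5: 2
  Seq2 vs Seq3: 4
  Seq2 vs Seq4: 4
  Seq2 vs Seq5: 5
  Seq3 vs Seq4: 3
  Seq3 vs Seq5: 6
  Seq4 vs Seq5: 4
The largest is 6, between Seq3 and Seq5.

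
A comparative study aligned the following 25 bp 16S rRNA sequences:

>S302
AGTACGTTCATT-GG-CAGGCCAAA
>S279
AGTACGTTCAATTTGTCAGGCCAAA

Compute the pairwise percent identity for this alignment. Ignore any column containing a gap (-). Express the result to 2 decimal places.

Excluding the 2 gap columns leaves 23 comparable sites.
Mismatches occur at site 11 (T/A), site 14 (G/T).
21 of the 23 comparable sites match, so the percent identity is 21/23 × 100 = 91.30%.

91.30%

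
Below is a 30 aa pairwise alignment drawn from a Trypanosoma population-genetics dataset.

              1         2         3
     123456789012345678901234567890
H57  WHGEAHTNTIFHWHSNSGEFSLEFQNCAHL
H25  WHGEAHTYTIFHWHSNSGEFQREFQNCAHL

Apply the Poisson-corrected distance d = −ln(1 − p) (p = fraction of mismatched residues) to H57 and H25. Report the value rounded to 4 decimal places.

0.1054

Mismatches occur at site 8 (N→Y), site 21 (S→Q), site 22 (L→R).
p = 3/30 = 0.100000.
d = −ln(1 − 0.100000) = −ln(0.900000) = 0.1054.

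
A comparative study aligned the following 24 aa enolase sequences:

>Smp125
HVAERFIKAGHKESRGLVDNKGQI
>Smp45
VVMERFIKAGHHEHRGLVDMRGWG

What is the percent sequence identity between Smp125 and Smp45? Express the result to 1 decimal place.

Mismatches occur at site 1 (H/V), site 3 (A/M), site 12 (K/H), site 14 (S/H), site 20 (N/M), site 21 (K/R), site 23 (Q/W), site 24 (I/G).
16 of the 24 sites match, so the percent identity is 16/24 × 100 = 66.7%.

66.7%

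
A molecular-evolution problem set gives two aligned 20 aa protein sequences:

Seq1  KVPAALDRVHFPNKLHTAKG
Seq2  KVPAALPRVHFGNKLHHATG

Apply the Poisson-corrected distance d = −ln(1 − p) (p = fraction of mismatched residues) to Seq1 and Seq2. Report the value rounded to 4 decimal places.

0.2231

The sequences differ at positions 7 (D/P), 12 (P/G), 17 (T/H), 19 (K/T).
p = 4/20 = 0.200000.
d = −ln(1 − 0.200000) = −ln(0.800000) = 0.2231.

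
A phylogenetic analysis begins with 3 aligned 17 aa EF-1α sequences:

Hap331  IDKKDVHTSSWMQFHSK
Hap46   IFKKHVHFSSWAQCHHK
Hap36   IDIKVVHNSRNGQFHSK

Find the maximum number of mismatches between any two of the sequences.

Pairwise Hamming distances:
  Hap331 vs Hap46: 6
  Hap331 vs Hap36: 6
  Hap46 vs Hap36: 9
The largest is 9, between Hap46 and Hap36.

9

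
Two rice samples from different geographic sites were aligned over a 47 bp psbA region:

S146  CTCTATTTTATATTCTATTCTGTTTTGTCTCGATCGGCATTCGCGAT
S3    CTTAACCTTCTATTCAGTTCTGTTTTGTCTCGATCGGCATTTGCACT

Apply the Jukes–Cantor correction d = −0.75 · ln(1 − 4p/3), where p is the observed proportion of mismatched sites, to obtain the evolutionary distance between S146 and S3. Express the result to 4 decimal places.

Mismatches occur at site 3 (C↔T), site 4 (T↔A), site 6 (T↔C), site 7 (T↔C), site 10 (A↔C), site 16 (T↔A), site 17 (A↔G), site 42 (C↔T), site 45 (G↔A), site 46 (A↔C).
p = 10/47 = 0.212766.
d = −0.75 · ln(1 − (4/3)·0.212766) = −0.75 · ln(0.716312) = −0.75 · (-0.333639) = 0.2502.

0.2502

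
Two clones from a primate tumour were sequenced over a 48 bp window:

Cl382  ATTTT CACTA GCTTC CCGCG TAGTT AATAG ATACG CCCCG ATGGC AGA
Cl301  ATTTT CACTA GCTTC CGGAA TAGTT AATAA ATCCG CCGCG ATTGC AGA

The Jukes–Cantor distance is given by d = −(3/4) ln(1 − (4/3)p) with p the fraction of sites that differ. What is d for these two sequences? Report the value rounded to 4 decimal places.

0.1622

Mismatches occur at site 17 (C→G), site 19 (C→A), site 20 (G→A), site 30 (G→A), site 33 (A→C), site 38 (C→G), site 43 (G→T).
p = 7/48 = 0.145833.
d = −0.75 · ln(1 − (4/3)·0.145833) = −0.75 · ln(0.805556) = −0.75 · (-0.216223) = 0.1622.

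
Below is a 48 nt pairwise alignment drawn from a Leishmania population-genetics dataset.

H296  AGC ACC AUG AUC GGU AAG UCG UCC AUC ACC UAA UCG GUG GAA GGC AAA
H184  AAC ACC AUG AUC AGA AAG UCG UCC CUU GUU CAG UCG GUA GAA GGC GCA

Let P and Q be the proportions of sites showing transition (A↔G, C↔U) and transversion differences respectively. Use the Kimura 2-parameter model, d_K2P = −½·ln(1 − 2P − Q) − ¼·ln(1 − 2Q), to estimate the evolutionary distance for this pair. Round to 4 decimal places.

0.3595

The sequences differ at positions 2 (G/A, transition), 13 (G/A, transition), 15 (U/A, transversion), 25 (A/C, transversion), 27 (C/U, transition), 28 (A/G, transition), 29 (C/U, transition), 30 (C/U, transition), 31 (U/C, transition), 33 (A/G, transition), 39 (G/A, transition), 46 (A/G, transition), 47 (A/C, transversion).
Of the 13 differences, 10 transitions and 3 transversions over 48 sites: P = 10/48 = 0.208333, Q = 3/48 = 0.062500.
d = −0.5·ln(0.520834) − 0.25·ln(0.875000) = −0.5·(-0.652324) − 0.25·(-0.133531) = 0.3595.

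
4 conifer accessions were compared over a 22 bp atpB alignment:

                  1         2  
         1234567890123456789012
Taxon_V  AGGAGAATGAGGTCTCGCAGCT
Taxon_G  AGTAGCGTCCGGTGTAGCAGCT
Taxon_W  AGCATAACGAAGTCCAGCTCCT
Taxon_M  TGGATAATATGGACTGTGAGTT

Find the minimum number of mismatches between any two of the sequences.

Pairwise Hamming distances:
  Taxon_V vs Taxon_G: 7
  Taxon_V vs Taxon_W: 8
  Taxon_V vs Taxon_M: 9
  Taxon_G vs Taxon_W: 12
  Taxon_G vs Taxon_M: 13
  Taxon_W vs Taxon_M: 14
The smallest is 7, between Taxon_V and Taxon_G.

7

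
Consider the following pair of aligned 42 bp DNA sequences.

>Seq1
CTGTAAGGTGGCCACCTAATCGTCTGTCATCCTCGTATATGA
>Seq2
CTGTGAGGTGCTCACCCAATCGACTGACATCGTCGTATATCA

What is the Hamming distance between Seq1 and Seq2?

Differing sites — 5:A/G; 11:G/C; 12:C/T; 17:T/C; 23:T/A; 27:T/A; 32:C/G; 41:G/C.
That gives 8 mismatches out of 42 aligned sites, so the Hamming distance is 8.

8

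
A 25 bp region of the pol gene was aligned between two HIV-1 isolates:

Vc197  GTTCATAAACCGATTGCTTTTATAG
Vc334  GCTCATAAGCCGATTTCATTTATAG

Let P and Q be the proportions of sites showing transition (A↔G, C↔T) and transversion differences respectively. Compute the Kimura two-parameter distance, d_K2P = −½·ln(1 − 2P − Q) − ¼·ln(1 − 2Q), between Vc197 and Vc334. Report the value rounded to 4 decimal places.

0.1808

Differing sites — 2:T/C (Ti); 9:A/G (Ti); 16:G/T (Tv); 18:T/A (Tv).
Of the 4 differences, 2 transitions and 2 transversions over 25 sites: P = 2/25 = 0.080000, Q = 2/25 = 0.080000.
d = −0.5·ln(0.760000) − 0.25·ln(0.840000) = −0.5·(-0.274437) − 0.25·(-0.174353) = 0.1808.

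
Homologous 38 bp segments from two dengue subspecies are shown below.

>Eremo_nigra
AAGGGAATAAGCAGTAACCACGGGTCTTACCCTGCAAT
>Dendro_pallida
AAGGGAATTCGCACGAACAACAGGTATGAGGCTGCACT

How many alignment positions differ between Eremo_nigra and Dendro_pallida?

11

Differing sites — 9:A/T; 10:A/C; 14:G/C; 15:T/G; 19:C/A; 22:G/A; 26:C/A; 28:T/G; 30:C/G; 31:C/G; 37:A/C.
That gives 11 mismatches out of 38 aligned sites, so the Hamming distance is 11.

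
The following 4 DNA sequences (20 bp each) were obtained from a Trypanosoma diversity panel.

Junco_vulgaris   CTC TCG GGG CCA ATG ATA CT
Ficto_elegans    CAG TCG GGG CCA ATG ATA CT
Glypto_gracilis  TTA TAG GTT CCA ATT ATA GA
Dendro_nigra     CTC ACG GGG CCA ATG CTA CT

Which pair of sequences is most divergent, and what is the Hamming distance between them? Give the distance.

10

Pairwise Hamming distances:
  Junco_vulgaris vs Ficto_elegans: 2
  Junco_vulgaris vs Glypto_gracilis: 8
  Junco_vulgaris vs Dendro_nigra: 2
  Ficto_elegans vs Glypto_gracilis: 9
  Ficto_elegans vs Dendro_nigra: 4
  Glypto_gracilis vs Dendro_nigra: 10
The largest is 10, between Glypto_gracilis and Dendro_nigra.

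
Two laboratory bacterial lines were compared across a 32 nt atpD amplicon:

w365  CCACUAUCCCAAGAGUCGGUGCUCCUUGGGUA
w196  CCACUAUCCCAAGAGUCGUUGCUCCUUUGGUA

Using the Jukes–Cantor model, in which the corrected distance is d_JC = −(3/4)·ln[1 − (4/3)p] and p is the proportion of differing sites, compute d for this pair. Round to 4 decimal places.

0.0653

Mismatches occur at site 19 (G→U), site 28 (G→U).
p = 2/32 = 0.062500.
d = −0.75 · ln(1 − (4/3)·0.062500) = −0.75 · ln(0.916667) = −0.75 · (-0.087011) = 0.0653.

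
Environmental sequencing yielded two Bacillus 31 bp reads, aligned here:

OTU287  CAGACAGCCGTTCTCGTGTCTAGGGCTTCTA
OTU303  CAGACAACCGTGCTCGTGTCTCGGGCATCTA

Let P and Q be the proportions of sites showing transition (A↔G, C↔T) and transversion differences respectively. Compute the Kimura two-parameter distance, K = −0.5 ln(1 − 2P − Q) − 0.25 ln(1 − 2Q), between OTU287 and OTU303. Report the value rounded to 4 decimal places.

0.1417

Differing sites — 7:G/A (Ti); 12:T/G (Tv); 22:A/C (Tv); 27:T/A (Tv).
Of the 4 differences, 1 transition and 3 transversions over 31 sites: P = 1/31 = 0.032258, Q = 3/31 = 0.096774.
d = −0.5·ln(0.838710) − 0.25·ln(0.806452) = −0.5·(-0.175890) − 0.25·(-0.215111) = 0.1417.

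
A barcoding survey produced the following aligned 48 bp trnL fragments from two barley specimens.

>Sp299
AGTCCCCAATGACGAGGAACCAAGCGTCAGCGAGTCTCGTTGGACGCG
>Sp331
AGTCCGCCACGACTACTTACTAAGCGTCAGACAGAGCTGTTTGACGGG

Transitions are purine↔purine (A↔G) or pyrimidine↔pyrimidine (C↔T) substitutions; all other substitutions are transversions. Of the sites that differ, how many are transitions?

4

Mismatches occur at site 6 (C↔G, transversion), site 8 (A↔C, transversion), site 10 (T↔C, transition), site 14 (G↔T, transversion), site 16 (G↔C, transversion), site 17 (G↔T, transversion), site 18 (A↔T, transversion), site 21 (C↔T, transition), site 31 (C↔A, transversion), site 32 (G↔C, transversion), site 35 (T↔A, transversion), site 36 (C↔G, transversion), site 37 (T↔C, transition), site 38 (C↔T, transition), site 42 (G↔T, transversion), site 47 (C↔G, transversion).
Of the 16 differences, 4 transitions and 12 transversions, so the answer is 4.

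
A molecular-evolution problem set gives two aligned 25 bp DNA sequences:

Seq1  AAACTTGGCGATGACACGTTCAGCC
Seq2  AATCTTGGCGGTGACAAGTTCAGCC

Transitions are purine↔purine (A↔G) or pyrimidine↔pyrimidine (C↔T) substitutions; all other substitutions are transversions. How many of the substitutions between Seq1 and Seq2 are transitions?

Mismatches occur at site 3 (A→T, transversion), site 11 (A→G, transition), site 17 (C→A, transversion).
Of the 3 differences, 1 transition and 2 transversions, so the answer is 1.

1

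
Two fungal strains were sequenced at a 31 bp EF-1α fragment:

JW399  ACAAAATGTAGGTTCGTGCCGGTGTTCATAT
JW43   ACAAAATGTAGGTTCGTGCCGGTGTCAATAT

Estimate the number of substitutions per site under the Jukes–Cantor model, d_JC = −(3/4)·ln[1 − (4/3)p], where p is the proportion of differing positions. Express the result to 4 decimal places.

The sequences differ at positions 26 (T/C), 27 (C/A).
p = 2/31 = 0.064516.
d = −0.75 · ln(1 − (4/3)·0.064516) = −0.75 · ln(0.913979) = −0.75 · (-0.089948) = 0.0675.

0.0675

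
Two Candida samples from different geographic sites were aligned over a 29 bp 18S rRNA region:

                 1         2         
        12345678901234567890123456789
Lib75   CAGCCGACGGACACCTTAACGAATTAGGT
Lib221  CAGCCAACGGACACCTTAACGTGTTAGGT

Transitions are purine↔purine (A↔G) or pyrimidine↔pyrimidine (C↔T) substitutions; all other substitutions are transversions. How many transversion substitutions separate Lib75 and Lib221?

The sequences differ at positions 6 (G/A, transition), 22 (A/T, transversion), 23 (A/G, transition).
Of the 3 differences, 2 transitions and 1 transversion, so the answer is 1.

1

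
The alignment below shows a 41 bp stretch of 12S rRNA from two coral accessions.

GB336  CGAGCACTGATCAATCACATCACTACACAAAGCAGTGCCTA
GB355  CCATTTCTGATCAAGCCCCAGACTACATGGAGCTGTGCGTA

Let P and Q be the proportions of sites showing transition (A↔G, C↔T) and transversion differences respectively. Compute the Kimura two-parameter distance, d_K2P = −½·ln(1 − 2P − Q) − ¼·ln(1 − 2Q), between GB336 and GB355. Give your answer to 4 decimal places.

0.4563

Differing sites — 2:G/C (Tv); 4:G/T (Tv); 5:C/T (Ti); 6:A/T (Tv); 15:T/G (Tv); 17:A/C (Tv); 19:A/C (Tv); 20:T/A (Tv); 21:C/G (Tv); 28:C/T (Ti); 29:A/G (Ti); 30:A/G (Ti); 34:A/T (Tv); 39:C/G (Tv).
Of the 14 differences, 4 transitions and 10 transversions over 41 sites: P = 4/41 = 0.097561, Q = 10/41 = 0.243902.
d = −0.5·ln(0.560976) − 0.25·ln(0.512196) = −0.5·(-0.578077) − 0.25·(-0.669048) = 0.4563.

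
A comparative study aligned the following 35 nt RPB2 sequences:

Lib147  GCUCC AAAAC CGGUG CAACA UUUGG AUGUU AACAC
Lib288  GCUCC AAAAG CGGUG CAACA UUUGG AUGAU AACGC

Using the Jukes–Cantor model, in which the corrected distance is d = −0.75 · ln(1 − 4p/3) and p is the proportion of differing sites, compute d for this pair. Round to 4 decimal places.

Differing sites — 10:C/G; 29:U/A; 34:A/G.
p = 3/35 = 0.085714.
d = −0.75 · ln(1 − (4/3)·0.085714) = −0.75 · ln(0.885715) = −0.75 · (-0.121360) = 0.0910.

0.0910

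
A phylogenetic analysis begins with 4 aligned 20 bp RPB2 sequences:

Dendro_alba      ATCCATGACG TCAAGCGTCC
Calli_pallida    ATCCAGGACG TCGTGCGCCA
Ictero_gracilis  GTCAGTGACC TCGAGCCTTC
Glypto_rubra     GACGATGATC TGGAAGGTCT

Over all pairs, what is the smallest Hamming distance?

Pairwise Hamming distances:
  Dendro_alba vs Calli_pallida: 5
  Dendro_alba vs Ictero_gracilis: 7
  Dendro_alba vs Glypto_rubra: 10
  Calli_pallida vs Ictero_gracilis: 10
  Calli_pallida vs Glypto_rubra: 12
  Ictero_gracilis vs Glypto_rubra: 10
The smallest is 5, between Dendro_alba and Calli_pallida.

5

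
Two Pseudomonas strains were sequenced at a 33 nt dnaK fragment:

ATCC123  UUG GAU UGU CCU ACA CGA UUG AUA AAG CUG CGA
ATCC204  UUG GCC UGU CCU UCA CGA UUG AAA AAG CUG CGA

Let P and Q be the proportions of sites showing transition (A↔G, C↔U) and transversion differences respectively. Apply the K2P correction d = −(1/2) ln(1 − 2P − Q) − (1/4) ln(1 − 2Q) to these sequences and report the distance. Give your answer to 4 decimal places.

The sequences differ at positions 5 (A/C, transversion), 6 (U/C, transition), 13 (A/U, transversion), 23 (U/A, transversion).
Of the 4 differences, 1 transition and 3 transversions over 33 sites: P = 1/33 = 0.030303, Q = 3/33 = 0.090909.
d = −0.5·ln(0.848485) − 0.25·ln(0.818182) = −0.5·(-0.164303) − 0.25·(-0.200670) = 0.1323.

0.1323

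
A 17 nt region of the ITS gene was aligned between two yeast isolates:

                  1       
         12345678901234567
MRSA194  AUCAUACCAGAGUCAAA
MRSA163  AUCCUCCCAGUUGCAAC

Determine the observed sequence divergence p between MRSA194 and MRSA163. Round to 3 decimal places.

0.353

Differing sites — 4:A/C; 6:A/C; 11:A/U; 12:G/U; 13:U/G; 17:A/C.
There are 6 differences over 17 sites, so p = 6/17 = 0.353.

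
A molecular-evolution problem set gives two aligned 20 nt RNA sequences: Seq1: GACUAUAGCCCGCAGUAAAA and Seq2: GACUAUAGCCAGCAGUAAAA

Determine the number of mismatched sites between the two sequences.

The sequences differ at position 11 (C/A).
That gives 1 mismatch out of 20 aligned sites, so the Hamming distance is 1.

1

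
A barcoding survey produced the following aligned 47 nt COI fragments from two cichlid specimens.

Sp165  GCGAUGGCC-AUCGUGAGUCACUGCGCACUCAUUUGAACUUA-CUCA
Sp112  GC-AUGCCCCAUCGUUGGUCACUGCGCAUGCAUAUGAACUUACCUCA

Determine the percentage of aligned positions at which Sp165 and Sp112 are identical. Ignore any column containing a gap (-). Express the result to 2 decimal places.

86.36%

Excluding the 3 gap columns leaves 44 comparable sites.
Mismatches occur at site 7 (G→C), site 16 (G→U), site 17 (A→G), site 29 (C→U), site 30 (U→G), site 34 (U→A).
38 of the 44 comparable sites match, so the percent identity is 38/44 × 100 = 86.36%.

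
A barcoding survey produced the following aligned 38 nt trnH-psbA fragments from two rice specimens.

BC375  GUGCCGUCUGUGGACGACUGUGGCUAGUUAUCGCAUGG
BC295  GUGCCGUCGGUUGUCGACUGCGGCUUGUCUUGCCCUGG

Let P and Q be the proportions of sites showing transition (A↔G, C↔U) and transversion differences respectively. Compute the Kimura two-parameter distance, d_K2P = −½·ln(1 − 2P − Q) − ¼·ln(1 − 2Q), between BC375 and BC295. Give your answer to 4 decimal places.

0.3264

The sequences differ at positions 9 (U/G, transversion), 12 (G/U, transversion), 14 (A/U, transversion), 21 (U/C, transition), 26 (A/U, transversion), 29 (U/C, transition), 30 (A/U, transversion), 32 (C/G, transversion), 33 (G/C, transversion), 35 (A/C, transversion).
Of the 10 differences, 2 transitions and 8 transversions over 38 sites: P = 2/38 = 0.052632, Q = 8/38 = 0.210526.
d = −0.5·ln(0.684210) − 0.25·ln(0.578948) = −0.5·(-0.379490) − 0.25·(-0.546543) = 0.3264.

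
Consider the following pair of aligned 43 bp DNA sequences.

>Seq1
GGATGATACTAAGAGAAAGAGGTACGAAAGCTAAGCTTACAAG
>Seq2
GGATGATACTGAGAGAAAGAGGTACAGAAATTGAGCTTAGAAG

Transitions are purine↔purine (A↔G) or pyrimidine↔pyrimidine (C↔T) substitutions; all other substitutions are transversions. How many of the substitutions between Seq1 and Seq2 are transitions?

Differing sites — 11:A/G (Ti); 26:G/A (Ti); 27:A/G (Ti); 30:G/A (Ti); 31:C/T (Ti); 33:A/G (Ti); 40:C/G (Tv).
Of the 7 differences, 6 transitions and 1 transversion, so the answer is 6.

6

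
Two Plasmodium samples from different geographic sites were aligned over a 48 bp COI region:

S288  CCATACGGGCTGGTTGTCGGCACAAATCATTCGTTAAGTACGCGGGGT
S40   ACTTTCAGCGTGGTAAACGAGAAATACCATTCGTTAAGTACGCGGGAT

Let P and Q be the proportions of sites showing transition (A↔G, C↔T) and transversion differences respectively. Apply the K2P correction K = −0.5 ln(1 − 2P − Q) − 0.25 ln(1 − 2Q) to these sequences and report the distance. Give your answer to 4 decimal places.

0.4042

The sequences differ at positions 1 (C/A, transversion), 3 (A/T, transversion), 5 (A/T, transversion), 7 (G/A, transition), 9 (G/C, transversion), 10 (C/G, transversion), 15 (T/A, transversion), 16 (G/A, transition), 17 (T/A, transversion), 20 (G/A, transition), 21 (C/G, transversion), 23 (C/A, transversion), 25 (A/T, transversion), 27 (T/C, transition), 47 (G/A, transition).
Of the 15 differences, 5 transitions and 10 transversions over 48 sites: P = 5/48 = 0.104167, Q = 10/48 = 0.208333.
d = −0.5·ln(0.583333) − 0.25·ln(0.583334) = −0.5·(-0.538997) − 0.25·(-0.538995) = 0.4042.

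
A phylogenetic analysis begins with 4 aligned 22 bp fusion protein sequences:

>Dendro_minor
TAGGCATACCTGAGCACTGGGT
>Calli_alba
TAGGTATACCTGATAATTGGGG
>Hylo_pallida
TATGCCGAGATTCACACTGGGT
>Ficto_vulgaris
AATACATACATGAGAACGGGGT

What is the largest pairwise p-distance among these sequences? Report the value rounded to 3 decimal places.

0.545

Pairwise Hamming distances:
  Dendro_minor vs Calli_alba: 5
  Dendro_minor vs Hylo_pallida: 8
  Dendro_minor vs Ficto_vulgaris: 6
  Calli_alba vs Hylo_pallida: 12
  Calli_alba vs Ficto_vulgaris: 9
  Hylo_pallida vs Ficto_vulgaris: 10
The largest is 12 mismatches, between Calli_alba and Hylo_pallida; p = 12/22 = 0.545.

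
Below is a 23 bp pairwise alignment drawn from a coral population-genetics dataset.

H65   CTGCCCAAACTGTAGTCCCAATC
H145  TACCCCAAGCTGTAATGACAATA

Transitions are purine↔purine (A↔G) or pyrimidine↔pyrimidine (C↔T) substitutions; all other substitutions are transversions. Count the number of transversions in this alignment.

5

Mismatches occur at site 1 (C↔T, transition), site 2 (T↔A, transversion), site 3 (G↔C, transversion), site 9 (A↔G, transition), site 15 (G↔A, transition), site 17 (C↔G, transversion), site 18 (C↔A, transversion), site 23 (C↔A, transversion).
Of the 8 differences, 3 transitions and 5 transversions, so the answer is 5.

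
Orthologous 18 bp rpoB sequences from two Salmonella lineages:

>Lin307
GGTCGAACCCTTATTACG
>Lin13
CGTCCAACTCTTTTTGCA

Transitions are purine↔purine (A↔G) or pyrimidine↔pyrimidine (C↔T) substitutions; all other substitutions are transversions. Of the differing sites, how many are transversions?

3

The sequences differ at positions 1 (G/C, transversion), 5 (G/C, transversion), 9 (C/T, transition), 13 (A/T, transversion), 16 (A/G, transition), 18 (G/A, transition).
Of the 6 differences, 3 transitions and 3 transversions, so the answer is 3.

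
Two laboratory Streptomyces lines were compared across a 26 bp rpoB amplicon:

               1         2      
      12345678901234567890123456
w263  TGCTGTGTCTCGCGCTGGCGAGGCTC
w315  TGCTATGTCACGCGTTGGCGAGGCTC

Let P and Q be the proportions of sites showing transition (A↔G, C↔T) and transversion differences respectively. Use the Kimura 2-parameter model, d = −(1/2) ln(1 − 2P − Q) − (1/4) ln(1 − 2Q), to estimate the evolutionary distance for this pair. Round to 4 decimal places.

The sequences differ at positions 5 (G/A, transition), 10 (T/A, transversion), 15 (C/T, transition).
Of the 3 differences, 2 transitions and 1 transversion over 26 sites: P = 2/26 = 0.076923, Q = 1/26 = 0.038462.
d = −0.5·ln(0.807692) − 0.25·ln(0.923076) = −0.5·(-0.213574) − 0.25·(-0.080044) = 0.1268.

0.1268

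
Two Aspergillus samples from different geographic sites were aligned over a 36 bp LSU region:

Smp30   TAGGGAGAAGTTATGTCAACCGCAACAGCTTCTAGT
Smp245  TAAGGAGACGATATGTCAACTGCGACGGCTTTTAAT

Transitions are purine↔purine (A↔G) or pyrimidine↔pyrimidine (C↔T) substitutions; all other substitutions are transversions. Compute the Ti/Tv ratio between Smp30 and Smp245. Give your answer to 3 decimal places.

Differing sites — 3:G/A (Ti); 9:A/C (Tv); 11:T/A (Tv); 21:C/T (Ti); 24:A/G (Ti); 27:A/G (Ti); 32:C/T (Ti); 35:G/A (Ti).
Of the 8 differences, 6 transitions and 2 transversions, so Ti/Tv = 6/2 = 3.000.

3.000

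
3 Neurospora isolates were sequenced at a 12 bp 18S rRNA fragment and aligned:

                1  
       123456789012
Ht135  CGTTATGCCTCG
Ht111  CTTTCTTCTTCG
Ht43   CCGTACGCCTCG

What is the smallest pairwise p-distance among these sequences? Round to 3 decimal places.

Pairwise Hamming distances:
  Ht135 vs Ht111: 4
  Ht135 vs Ht43: 3
  Ht111 vs Ht43: 6
The smallest is 3 mismatches, between Ht135 and Ht43; p = 3/12 = 0.250.

0.250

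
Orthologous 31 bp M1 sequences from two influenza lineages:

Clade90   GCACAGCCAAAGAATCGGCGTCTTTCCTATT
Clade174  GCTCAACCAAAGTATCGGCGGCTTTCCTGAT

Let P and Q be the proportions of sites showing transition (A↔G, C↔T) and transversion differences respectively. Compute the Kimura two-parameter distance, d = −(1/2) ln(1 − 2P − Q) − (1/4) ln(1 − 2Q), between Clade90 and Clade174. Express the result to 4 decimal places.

0.2239

Differing sites — 3:A/T (Tv); 6:G/A (Ti); 13:A/T (Tv); 21:T/G (Tv); 29:A/G (Ti); 30:T/A (Tv).
Of the 6 differences, 2 transitions and 4 transversions over 31 sites: P = 2/31 = 0.064516, Q = 4/31 = 0.129032.
d = −0.5·ln(0.741936) − 0.25·ln(0.741936) = −0.5·(-0.298492) − 0.25·(-0.298492) = 0.2239.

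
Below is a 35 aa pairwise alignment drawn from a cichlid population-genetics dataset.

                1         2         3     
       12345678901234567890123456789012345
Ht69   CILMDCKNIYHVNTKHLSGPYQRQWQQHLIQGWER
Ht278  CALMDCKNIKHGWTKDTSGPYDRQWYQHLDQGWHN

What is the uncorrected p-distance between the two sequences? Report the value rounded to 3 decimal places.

Differing sites — 2:I/A; 10:Y/K; 12:V/G; 13:N/W; 16:H/D; 17:L/T; 22:Q/D; 26:Q/Y; 30:I/D; 34:E/H; 35:R/N.
There are 11 differences over 35 sites, so p = 11/35 = 0.314.

0.314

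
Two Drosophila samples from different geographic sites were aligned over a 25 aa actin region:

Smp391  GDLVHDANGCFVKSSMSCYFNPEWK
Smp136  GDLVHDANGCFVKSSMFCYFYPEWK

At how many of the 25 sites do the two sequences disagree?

Differing sites — 17:S/F; 21:N/Y.
That gives 2 mismatches out of 25 aligned sites, so the Hamming distance is 2.

2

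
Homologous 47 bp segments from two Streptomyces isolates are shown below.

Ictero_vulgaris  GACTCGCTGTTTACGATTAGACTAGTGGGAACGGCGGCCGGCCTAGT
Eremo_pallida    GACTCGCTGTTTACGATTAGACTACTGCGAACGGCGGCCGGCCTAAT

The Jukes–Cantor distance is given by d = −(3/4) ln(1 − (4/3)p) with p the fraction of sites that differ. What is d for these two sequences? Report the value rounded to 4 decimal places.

Differing sites — 25:G/C; 28:G/C; 46:G/A.
p = 3/47 = 0.063830.
d = −0.75 · ln(1 − (4/3)·0.063830) = −0.75 · ln(0.914893) = −0.75 · (-0.088948) = 0.0667.

0.0667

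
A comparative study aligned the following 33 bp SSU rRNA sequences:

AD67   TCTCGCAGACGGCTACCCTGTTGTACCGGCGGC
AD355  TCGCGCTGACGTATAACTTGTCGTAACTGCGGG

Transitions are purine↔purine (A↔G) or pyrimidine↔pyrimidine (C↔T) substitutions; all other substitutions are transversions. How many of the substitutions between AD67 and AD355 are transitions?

The sequences differ at positions 3 (T/G, transversion), 7 (A/T, transversion), 12 (G/T, transversion), 13 (C/A, transversion), 16 (C/A, transversion), 18 (C/T, transition), 22 (T/C, transition), 26 (C/A, transversion), 28 (G/T, transversion), 33 (C/G, transversion).
Of the 10 differences, 2 transitions and 8 transversions, so the answer is 2.

2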